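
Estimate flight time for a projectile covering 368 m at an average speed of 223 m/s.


t = d/v = 368/223 = 1.65 s

1.65 s


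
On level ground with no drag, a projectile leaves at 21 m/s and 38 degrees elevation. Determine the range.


R = v0^2 * sin(2*theta) / g = 21^2 * sin(2*38°) / 9.81 = 43.62 m

43.62 m


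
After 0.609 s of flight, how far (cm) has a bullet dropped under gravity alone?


drop = 0.5*g*t^2 = 0.5*9.81*0.609^2 = 1.81917 m ≈ 181.9 cm

181.9 cm


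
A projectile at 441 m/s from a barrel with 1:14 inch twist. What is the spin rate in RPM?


twist_m = 14*0.0254 = 0.3556 m
spin = v/twist = 441/0.3556 = 1240.157 rev/s
RPM = spin*60 = 1240.157*60 ≈ 74409 RPM

74409 RPM


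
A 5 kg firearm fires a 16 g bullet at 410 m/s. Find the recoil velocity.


v_recoil = m_p * v_p / m_gun = 0.016 * 410 / 5 = 1.312 m/s

1.312 m/s


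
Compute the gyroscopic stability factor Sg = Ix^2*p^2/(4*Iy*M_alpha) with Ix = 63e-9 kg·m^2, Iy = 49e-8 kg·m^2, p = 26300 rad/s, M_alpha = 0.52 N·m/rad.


Sg = Ix^2 * p^2 / (4 * Iy * M_alpha) = (63e-9)^2 * 26300^2 / (4 * 49e-8 * 0.52) = 2.694

2.694


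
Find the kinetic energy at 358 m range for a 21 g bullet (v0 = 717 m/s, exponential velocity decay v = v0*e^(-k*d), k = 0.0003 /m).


v = v0*exp(-k*d) = 717*exp(-0.0003*358) = 643.985 m/s
E = 0.5*m*v^2 = 0.5*0.021*643.985^2 = 4355 J

4355 J


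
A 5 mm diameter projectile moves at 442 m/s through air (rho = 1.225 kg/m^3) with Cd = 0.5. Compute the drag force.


A = pi*(d/2)^2 = pi*(5/2000)^2 = 1.96350e-05 m^2
Fd = 0.5*Cd*rho*A*v^2 = 0.5*0.5*1.225*1.96350e-05*442^2 = 1.175 N

1.175 N


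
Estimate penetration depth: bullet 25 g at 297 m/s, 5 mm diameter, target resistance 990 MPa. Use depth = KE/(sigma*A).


A = pi*(d/2)^2 = pi*(5/2)^2 = 19.635 mm^2
E = 0.5*m*v^2 = 0.5*0.025*297^2 = 1102.61 J
depth = E/(sigma*A) = 1102.61 J / (990 MPa * 19.635 mm^2) = 1102.61/(990 * 19.635) m = 0.0567228 m ≈ 56.72 mm

56.72 mm


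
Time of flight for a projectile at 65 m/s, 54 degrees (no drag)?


T = 2*v0*sin(theta)/g = 2*65*sin(54°)/9.81 = 10.72 s

10.72 s


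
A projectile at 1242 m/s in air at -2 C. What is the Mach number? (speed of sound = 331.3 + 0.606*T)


a = 331.3 + 0.606*(-2) = 330.088 m/s
M = v/a = 1242/330.088 = 3.763

3.763


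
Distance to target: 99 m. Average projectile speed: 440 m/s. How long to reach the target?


t = d/v = 99/440 = 0.225 s

0.225 s


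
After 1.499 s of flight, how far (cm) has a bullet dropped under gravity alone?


drop = 0.5*g*t^2 = 0.5*9.81*1.499^2 = 11.0215 m ≈ 1102 cm

1102 cm


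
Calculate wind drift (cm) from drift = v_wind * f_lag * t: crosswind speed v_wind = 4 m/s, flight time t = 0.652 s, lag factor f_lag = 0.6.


drift = v_wind * lag * t = 4 * 0.6 * 0.652 = 1.5648 m ≈ 156.5 cm

156.5 cm


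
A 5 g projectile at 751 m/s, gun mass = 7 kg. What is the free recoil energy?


v_r = m_p*v_p/m_gun = 0.005*751/7 = 0.536429 m/s, E_r = 0.5*m_gun*v_r^2 = 0.5*7*0.536429^2 = 1.007 J

1.007 J


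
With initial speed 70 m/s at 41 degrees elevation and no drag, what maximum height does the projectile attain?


H = (v0*sin(theta))^2 / (2g) = (70*sin(41°))^2 / (2*9.81) = 107.5 m

107.5 m


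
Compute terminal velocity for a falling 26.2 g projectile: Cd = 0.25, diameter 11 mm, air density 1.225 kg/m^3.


A = pi*(d/2)^2 = pi*(11/2000)^2 = 9.50332e-05 m^2
vt = sqrt(2mg/(Cd*rho*A)) = sqrt(2*0.0262*9.81/(0.25 * 1.225 * 9.50332e-05)) = 132.9 m/s

132.9 m/s


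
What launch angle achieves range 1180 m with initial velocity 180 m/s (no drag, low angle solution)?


sin(2*theta) = R*g/v0^2 = 1180*9.81/180^2 = 0.357278, theta = arcsin(0.357278)/2 = 10.47°

10.47 degrees


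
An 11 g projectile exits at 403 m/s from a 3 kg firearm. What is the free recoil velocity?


v_recoil = m_p * v_p / m_gun = 0.011 * 403 / 3 = 1.478 m/s

1.478 m/s


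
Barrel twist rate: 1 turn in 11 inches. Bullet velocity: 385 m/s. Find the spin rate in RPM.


twist_m = 11*0.0254 = 0.2794 m
spin = v/twist = 385/0.2794 = 1377.953 rev/s
RPM = spin*60 = 1377.953*60 ≈ 82677 RPM

82677 RPM


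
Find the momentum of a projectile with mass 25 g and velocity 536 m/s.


p = m*v = 0.025*536 = 13.4 kg·m/s

13.4 kg·m/s


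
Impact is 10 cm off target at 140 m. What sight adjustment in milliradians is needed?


1 mrad subtends 1 cm per 10 m of range, so adj = error_cm / (dist_m / 10) = 10 / (140/10) = 0.7143 mrad

0.7143 mrad


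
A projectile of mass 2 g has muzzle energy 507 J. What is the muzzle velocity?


v = sqrt(2*E/m) = sqrt(2*507/0.002) = 712 m/s

712 m/s


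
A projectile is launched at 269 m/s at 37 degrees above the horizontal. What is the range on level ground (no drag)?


R = v0^2 * sin(2*theta) / g = 269^2 * sin(2*37°) / 9.81 = 7091 m

7091 m


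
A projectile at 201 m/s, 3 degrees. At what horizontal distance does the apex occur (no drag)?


R = v0^2*sin(2*theta)/g = 201^2*sin(2*3°)/9.81 = 430.485 m
apex_dist = R/2 = 430.485/2 = 215.2 m

215.2 m


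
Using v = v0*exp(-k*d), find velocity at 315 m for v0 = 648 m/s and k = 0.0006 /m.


v = v0*exp(-k*d) = 648*exp(-0.0006*315) = 536.4 m/s

536.4 m/s


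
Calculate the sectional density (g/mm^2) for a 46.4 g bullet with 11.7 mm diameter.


SD = m/d^2 = 46.4/11.7^2 = 0.339 g/mm^2

0.339 g/mm^2


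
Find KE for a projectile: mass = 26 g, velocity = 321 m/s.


E = 0.5*m*v^2 = 0.5*0.026*321^2 = 1340 J

1340 J


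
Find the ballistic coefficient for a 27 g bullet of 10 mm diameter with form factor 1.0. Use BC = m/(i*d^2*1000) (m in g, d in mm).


BC = m/(i*d^2*1000) = 27/(1.0 * 10^2 * 1000) = 0.00027

0.00027


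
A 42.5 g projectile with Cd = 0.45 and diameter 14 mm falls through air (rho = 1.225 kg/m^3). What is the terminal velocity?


A = pi*(d/2)^2 = pi*(14/2000)^2 = 1.53938e-04 m^2
vt = sqrt(2mg/(Cd*rho*A)) = sqrt(2*0.0425*9.81/(0.45 * 1.225 * 1.53938e-04)) = 99.13 m/s

99.13 m/s


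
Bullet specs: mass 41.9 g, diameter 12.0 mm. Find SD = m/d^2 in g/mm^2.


SD = m/d^2 = 41.9/12.0^2 = 0.291 g/mm^2

0.291 g/mm^2


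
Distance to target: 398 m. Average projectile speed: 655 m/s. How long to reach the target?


t = d/v = 398/655 = 0.6076 s

0.6076 s


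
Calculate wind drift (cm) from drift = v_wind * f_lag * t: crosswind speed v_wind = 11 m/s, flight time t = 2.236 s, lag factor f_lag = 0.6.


drift = v_wind * lag * t = 11 * 0.6 * 2.236 = 14.7576 m ≈ 1476 cm

1476 cm


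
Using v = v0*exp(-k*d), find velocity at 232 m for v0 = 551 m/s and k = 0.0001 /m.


v = v0*exp(-k*d) = 551*exp(-0.0001*232) = 538.4 m/s

538.4 m/s


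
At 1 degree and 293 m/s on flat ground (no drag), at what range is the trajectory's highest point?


R = v0^2*sin(2*theta)/g = 293^2*sin(2*1°)/9.81 = 305.412 m
apex_dist = R/2 = 305.412/2 = 152.7 m

152.7 m


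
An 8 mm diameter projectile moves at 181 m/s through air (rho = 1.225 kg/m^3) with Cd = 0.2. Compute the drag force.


A = pi*(d/2)^2 = pi*(8/2000)^2 = 5.02655e-05 m^2
Fd = 0.5*Cd*rho*A*v^2 = 0.5*0.2*1.225*5.02655e-05*181^2 = 0.2017 N

0.2017 N


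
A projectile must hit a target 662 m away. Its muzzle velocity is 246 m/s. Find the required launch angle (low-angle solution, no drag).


sin(2*theta) = R*g/v0^2 = 662*9.81/246^2 = 0.107314, theta = arcsin(0.107314)/2 = 3.08°

3.08 degrees


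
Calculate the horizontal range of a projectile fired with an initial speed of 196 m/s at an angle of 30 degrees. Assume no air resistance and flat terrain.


R = v0^2 * sin(2*theta) / g = 196^2 * sin(2*30°) / 9.81 = 3391 m

3391 m


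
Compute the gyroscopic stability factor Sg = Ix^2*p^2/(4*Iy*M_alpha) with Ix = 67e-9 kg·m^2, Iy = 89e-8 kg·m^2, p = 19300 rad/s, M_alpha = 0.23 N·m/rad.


Sg = Ix^2 * p^2 / (4 * Iy * M_alpha) = (67e-9)^2 * 19300^2 / (4 * 89e-8 * 0.23) = 2.042

2.042


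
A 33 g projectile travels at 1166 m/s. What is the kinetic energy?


E = 0.5*m*v^2 = 0.5*0.033*1166^2 = 22433 J

22433 J


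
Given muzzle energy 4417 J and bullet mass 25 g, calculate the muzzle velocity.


v = sqrt(2*E/m) = sqrt(2*4417/0.025) = 594.4 m/s

594.4 m/s


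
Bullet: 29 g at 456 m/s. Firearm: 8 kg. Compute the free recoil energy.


v_r = m_p*v_p/m_gun = 0.029*456/8 = 1.653 m/s, E_r = 0.5*m_gun*v_r^2 = 0.5*8*1.653^2 = 10.93 J

10.93 J


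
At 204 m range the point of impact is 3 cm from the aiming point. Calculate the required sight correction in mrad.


1 mrad subtends 1 cm per 10 m of range, so adj = error_cm / (dist_m / 10) = 3 / (204/10) = 0.1471 mrad

0.1471 mrad


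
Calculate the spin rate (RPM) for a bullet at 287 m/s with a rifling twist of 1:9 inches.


twist_m = 9*0.0254 = 0.2286 m
spin = v/twist = 287/0.2286 = 1255.468 rev/s
RPM = spin*60 = 1255.468*60 ≈ 75328 RPM

75328 RPM


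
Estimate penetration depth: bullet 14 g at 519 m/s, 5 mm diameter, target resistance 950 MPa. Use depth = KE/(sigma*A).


A = pi*(d/2)^2 = pi*(5/2)^2 = 19.635 mm^2
E = 0.5*m*v^2 = 0.5*0.014*519^2 = 1885.53 J
depth = E/(sigma*A) = 1885.53 J / (950 MPa * 19.635 mm^2) = 1885.53/(950 * 19.635) m = 0.101083 m ≈ 101.1 mm

101.1 mm


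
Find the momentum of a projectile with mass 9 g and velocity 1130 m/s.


p = m*v = 0.009*1130 = 10.17 kg·m/s

10.17 kg·m/s


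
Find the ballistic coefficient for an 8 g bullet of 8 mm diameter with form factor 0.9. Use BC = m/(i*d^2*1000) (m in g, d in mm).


BC = m/(i*d^2*1000) = 8/(0.9 * 8^2 * 1000) = 0.0001389

0.0001389


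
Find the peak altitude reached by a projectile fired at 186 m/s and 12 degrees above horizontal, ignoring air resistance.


H = (v0*sin(theta))^2 / (2g) = (186*sin(12°))^2 / (2*9.81) = 76.22 m

76.22 m


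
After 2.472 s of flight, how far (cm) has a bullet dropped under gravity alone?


drop = 0.5*g*t^2 = 0.5*9.81*2.472^2 = 29.9734 m ≈ 2997 cm

2997 cm


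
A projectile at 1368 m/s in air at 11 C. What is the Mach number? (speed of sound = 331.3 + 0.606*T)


a = 331.3 + 0.606*(11) = 337.966 m/s
M = v/a = 1368/337.966 = 4.048

4.048


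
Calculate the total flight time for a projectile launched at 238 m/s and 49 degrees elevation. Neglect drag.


T = 2*v0*sin(theta)/g = 2*238*sin(49°)/9.81 = 36.62 s

36.62 s


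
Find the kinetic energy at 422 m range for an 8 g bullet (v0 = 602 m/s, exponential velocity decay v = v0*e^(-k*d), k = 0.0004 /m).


v = v0*exp(-k*d) = 602*exp(-0.0004*422) = 508.496 m/s
E = 0.5*m*v^2 = 0.5*0.008*508.496^2 = 1034 J

1034 J


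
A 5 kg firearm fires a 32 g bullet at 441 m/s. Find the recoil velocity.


v_recoil = m_p * v_p / m_gun = 0.032 * 441 / 5 = 2.822 m/s

2.822 m/s


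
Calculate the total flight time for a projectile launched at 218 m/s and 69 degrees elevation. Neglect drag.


T = 2*v0*sin(theta)/g = 2*218*sin(69°)/9.81 = 41.49 s

41.49 s


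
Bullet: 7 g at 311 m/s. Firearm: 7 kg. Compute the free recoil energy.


v_r = m_p*v_p/m_gun = 0.007*311/7 = 0.311 m/s, E_r = 0.5*m_gun*v_r^2 = 0.5*7*0.311^2 = 0.3385 J

0.3385 J


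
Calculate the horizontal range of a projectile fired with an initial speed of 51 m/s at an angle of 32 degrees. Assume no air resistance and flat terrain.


R = v0^2 * sin(2*theta) / g = 51^2 * sin(2*32°) / 9.81 = 238.3 m

238.3 m


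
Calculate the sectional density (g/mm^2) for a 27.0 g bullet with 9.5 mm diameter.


SD = m/d^2 = 27.0/9.5^2 = 0.2992 g/mm^2

0.2992 g/mm^2


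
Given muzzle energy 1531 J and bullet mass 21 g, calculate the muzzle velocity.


v = sqrt(2*E/m) = sqrt(2*1531/0.021) = 381.9 m/s

381.9 m/s


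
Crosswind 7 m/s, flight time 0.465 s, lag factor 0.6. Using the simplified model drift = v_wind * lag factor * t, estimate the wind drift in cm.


drift = v_wind * lag * t = 7 * 0.6 * 0.465 = 1.953 m ≈ 195.3 cm

195.3 cm


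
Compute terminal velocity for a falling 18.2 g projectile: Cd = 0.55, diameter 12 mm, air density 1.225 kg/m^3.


A = pi*(d/2)^2 = pi*(12/2000)^2 = 1.13097e-04 m^2
vt = sqrt(2mg/(Cd*rho*A)) = sqrt(2*0.0182*9.81/(0.55 * 1.225 * 1.13097e-04)) = 68.46 m/s

68.46 m/s


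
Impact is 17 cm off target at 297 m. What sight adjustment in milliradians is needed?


1 mrad subtends 1 cm per 10 m of range, so adj = error_cm / (dist_m / 10) = 17 / (297/10) = 0.5724 mrad

0.5724 mrad


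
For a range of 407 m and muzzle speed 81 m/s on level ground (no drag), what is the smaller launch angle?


sin(2*theta) = R*g/v0^2 = 407*9.81/81^2 = 0.608546, theta = arcsin(0.608546)/2 = 18.74°

18.74 degrees


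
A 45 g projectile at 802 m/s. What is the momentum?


p = m*v = 0.045*802 = 36.09 kg·m/s

36.09 kg·m/s


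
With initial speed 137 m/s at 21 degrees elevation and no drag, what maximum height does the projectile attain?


H = (v0*sin(theta))^2 / (2g) = (137*sin(21°))^2 / (2*9.81) = 122.9 m

122.9 m


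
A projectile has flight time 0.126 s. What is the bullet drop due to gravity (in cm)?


drop = 0.5*g*t^2 = 0.5*9.81*0.126^2 = 0.0778718 m ≈ 7.787 cm

7.787 cm


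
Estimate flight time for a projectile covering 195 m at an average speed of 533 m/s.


t = d/v = 195/533 = 0.3659 s

0.3659 s


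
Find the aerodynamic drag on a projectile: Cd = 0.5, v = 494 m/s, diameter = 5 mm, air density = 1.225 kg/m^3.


A = pi*(d/2)^2 = pi*(5/2000)^2 = 1.96350e-05 m^2
Fd = 0.5*Cd*rho*A*v^2 = 0.5*0.5*1.225*1.96350e-05*494^2 = 1.467 N

1.467 N


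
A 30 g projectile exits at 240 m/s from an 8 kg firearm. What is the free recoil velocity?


v_recoil = m_p * v_p / m_gun = 0.03 * 240 / 8 = 0.9 m/s

0.9 m/s


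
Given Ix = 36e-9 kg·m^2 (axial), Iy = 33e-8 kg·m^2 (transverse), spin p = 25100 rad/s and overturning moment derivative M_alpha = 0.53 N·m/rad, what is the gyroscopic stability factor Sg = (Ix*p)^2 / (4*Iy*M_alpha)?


Sg = Ix^2 * p^2 / (4 * Iy * M_alpha) = (36e-9)^2 * 25100^2 / (4 * 33e-8 * 0.53) = 1.167

1.167


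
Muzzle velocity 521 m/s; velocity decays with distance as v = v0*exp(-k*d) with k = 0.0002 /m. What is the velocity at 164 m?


v = v0*exp(-k*d) = 521*exp(-0.0002*164) = 504.2 m/s

504.2 m/s


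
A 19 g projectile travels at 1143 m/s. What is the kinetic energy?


E = 0.5*m*v^2 = 0.5*0.019*1143^2 = 12411 J

12411 J


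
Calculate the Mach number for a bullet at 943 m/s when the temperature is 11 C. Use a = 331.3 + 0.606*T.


a = 331.3 + 0.606*(11) = 337.966 m/s
M = v/a = 943/337.966 = 2.79

2.79


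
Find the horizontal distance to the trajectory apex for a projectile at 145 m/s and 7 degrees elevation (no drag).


R = v0^2*sin(2*theta)/g = 145^2*sin(2*7°)/9.81 = 518.492 m
apex_dist = R/2 = 518.492/2 = 259.2 m

259.2 m


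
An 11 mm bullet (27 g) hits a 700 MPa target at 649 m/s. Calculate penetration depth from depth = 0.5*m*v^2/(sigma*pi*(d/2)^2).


A = pi*(d/2)^2 = pi*(11/2)^2 = 95.0332 mm^2
E = 0.5*m*v^2 = 0.5*0.027*649^2 = 5686.21 J
depth = E/(sigma*A) = 5686.21 J / (700 MPa * 95.0332 mm^2) = 5686.21/(700 * 95.0332) m = 0.0854771 m ≈ 85.48 mm

85.48 mm


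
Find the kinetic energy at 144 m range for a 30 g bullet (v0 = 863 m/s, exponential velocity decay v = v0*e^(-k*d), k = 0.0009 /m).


v = v0*exp(-k*d) = 863*exp(-0.0009*144) = 758.1 m/s
E = 0.5*m*v^2 = 0.5*0.03*758.1^2 = 8621 J

8621 J


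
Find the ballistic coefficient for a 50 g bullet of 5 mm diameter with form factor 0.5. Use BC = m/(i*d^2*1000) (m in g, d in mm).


BC = m/(i*d^2*1000) = 50/(0.5 * 5^2 * 1000) = 0.004

0.004


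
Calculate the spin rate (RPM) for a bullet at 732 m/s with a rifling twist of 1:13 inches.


twist_m = 13*0.0254 = 0.3302 m
spin = v/twist = 732/0.3302 = 2216.838 rev/s
RPM = spin*60 = 2216.838*60 ≈ 133010 RPM

133010 RPM


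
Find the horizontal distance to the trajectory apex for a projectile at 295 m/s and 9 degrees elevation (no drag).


R = v0^2*sin(2*theta)/g = 295^2*sin(2*9°)/9.81 = 2741.31 m
apex_dist = R/2 = 2741.31/2 = 1371 m

1371 m


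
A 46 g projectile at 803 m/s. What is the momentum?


p = m*v = 0.046*803 = 36.94 kg·m/s

36.94 kg·m/s


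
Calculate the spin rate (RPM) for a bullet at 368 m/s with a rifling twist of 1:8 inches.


twist_m = 8*0.0254 = 0.2032 m
spin = v/twist = 368/0.2032 = 1811.024 rev/s
RPM = spin*60 = 1811.024*60 ≈ 108661 RPM

108661 RPM


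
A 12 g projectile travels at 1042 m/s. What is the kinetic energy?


E = 0.5*m*v^2 = 0.5*0.012*1042^2 = 6515 J

6515 J


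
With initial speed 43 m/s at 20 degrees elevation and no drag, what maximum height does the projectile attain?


H = (v0*sin(theta))^2 / (2g) = (43*sin(20°))^2 / (2*9.81) = 11.02 m

11.02 m


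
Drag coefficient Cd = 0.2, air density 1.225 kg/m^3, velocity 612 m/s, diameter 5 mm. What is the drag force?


A = pi*(d/2)^2 = pi*(5/2000)^2 = 1.96350e-05 m^2
Fd = 0.5*Cd*rho*A*v^2 = 0.5*0.2*1.225*1.96350e-05*612^2 = 0.9009 N

0.9009 N


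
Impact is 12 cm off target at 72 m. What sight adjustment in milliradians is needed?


1 mrad subtends 1 cm per 10 m of range, so adj = error_cm / (dist_m / 10) = 12 / (72/10) = 1.667 mrad

1.667 mrad


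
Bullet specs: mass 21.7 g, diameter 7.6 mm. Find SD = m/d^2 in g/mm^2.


SD = m/d^2 = 21.7/7.6^2 = 0.3757 g/mm^2

0.3757 g/mm^2


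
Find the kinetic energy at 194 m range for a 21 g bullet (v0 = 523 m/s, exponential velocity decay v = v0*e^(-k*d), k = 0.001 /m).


v = v0*exp(-k*d) = 523*exp(-0.001*194) = 430.773 m/s
E = 0.5*m*v^2 = 0.5*0.021*430.773^2 = 1948 J

1948 J


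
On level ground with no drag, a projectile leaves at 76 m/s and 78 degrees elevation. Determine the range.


R = v0^2 * sin(2*theta) / g = 76^2 * sin(2*78°) / 9.81 = 239.5 m

239.5 m


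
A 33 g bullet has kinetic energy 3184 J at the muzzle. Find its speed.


v = sqrt(2*E/m) = sqrt(2*3184/0.033) = 439.3 m/s

439.3 m/s


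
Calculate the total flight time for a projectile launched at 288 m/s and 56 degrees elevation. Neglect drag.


T = 2*v0*sin(theta)/g = 2*288*sin(56°)/9.81 = 48.68 s

48.68 s


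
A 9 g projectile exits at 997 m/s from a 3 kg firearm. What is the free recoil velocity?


v_recoil = m_p * v_p / m_gun = 0.009 * 997 / 3 = 2.991 m/s

2.991 m/s


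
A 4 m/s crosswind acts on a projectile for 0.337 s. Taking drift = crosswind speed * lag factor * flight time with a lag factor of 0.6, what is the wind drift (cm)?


drift = v_wind * lag * t = 4 * 0.6 * 0.337 = 0.8088 m ≈ 80.88 cm

80.88 cm


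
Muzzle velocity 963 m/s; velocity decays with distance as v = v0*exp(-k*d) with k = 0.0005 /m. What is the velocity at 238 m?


v = v0*exp(-k*d) = 963*exp(-0.0005*238) = 855 m/s

855 m/s


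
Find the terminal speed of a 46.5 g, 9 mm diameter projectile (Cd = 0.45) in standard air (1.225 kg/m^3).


A = pi*(d/2)^2 = pi*(9/2000)^2 = 6.36173e-05 m^2
vt = sqrt(2mg/(Cd*rho*A)) = sqrt(2*0.0465*9.81/(0.45 * 1.225 * 6.36173e-05)) = 161.3 m/s

161.3 m/s


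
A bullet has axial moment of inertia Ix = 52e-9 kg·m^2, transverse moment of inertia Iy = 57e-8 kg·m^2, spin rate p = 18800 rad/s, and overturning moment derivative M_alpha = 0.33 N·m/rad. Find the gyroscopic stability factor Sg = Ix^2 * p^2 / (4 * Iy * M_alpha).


Sg = Ix^2 * p^2 / (4 * Iy * M_alpha) = (52e-9)^2 * 18800^2 / (4 * 57e-8 * 0.33) = 1.27

1.27


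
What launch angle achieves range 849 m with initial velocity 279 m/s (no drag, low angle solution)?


sin(2*theta) = R*g/v0^2 = 849*9.81/279^2 = 0.106996, theta = arcsin(0.106996)/2 = 3.071°

3.071 degrees


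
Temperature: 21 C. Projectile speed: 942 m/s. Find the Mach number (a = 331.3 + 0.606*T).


a = 331.3 + 0.606*(21) = 344.026 m/s
M = v/a = 942/344.026 = 2.738

2.738


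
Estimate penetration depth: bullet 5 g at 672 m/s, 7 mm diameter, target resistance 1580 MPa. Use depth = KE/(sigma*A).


A = pi*(d/2)^2 = pi*(7/2)^2 = 38.4845 mm^2
E = 0.5*m*v^2 = 0.5*0.005*672^2 = 1128.96 J
depth = E/(sigma*A) = 1128.96 J / (1580 MPa * 38.4845 mm^2) = 1128.96/(1580 * 38.4845) m = 0.0185667 m ≈ 18.57 mm

18.57 mm


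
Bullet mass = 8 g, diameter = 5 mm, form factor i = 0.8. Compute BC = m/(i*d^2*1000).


BC = m/(i*d^2*1000) = 8/(0.8 * 5^2 * 1000) = 0.0004

0.0004


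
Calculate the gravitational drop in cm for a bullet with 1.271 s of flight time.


drop = 0.5*g*t^2 = 0.5*9.81*1.271^2 = 7.92374 m ≈ 792.4 cm

792.4 cm


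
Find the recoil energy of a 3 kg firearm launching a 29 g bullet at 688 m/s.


v_r = m_p*v_p/m_gun = 0.029*688/3 = 6.65067 m/s, E_r = 0.5*m_gun*v_r^2 = 0.5*3*6.65067^2 = 66.35 J

66.35 J


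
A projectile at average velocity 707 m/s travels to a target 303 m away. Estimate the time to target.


t = d/v = 303/707 = 0.4286 s

0.4286 s


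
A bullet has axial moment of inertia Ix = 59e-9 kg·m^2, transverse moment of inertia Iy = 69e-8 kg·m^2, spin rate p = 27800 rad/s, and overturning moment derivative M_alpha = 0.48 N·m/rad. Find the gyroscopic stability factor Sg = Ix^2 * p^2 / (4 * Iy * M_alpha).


Sg = Ix^2 * p^2 / (4 * Iy * M_alpha) = (59e-9)^2 * 27800^2 / (4 * 69e-8 * 0.48) = 2.031

2.031


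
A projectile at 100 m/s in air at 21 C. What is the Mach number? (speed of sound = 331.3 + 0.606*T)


a = 331.3 + 0.606*(21) = 344.026 m/s
M = v/a = 100/344.026 = 0.2907

0.2907


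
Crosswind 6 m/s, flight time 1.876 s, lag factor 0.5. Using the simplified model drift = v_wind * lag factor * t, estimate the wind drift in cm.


drift = v_wind * lag * t = 6 * 0.5 * 1.876 = 5.628 m ≈ 562.8 cm

562.8 cm


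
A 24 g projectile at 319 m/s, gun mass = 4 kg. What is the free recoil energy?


v_r = m_p*v_p/m_gun = 0.024*319/4 = 1.914 m/s, E_r = 0.5*m_gun*v_r^2 = 0.5*4*1.914^2 = 7.327 J

7.327 J


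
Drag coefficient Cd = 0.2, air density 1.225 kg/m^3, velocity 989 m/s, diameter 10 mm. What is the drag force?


A = pi*(d/2)^2 = pi*(10/2000)^2 = 7.85398e-05 m^2
Fd = 0.5*Cd*rho*A*v^2 = 0.5*0.2*1.225*7.85398e-05*989^2 = 9.411 N

9.411 N


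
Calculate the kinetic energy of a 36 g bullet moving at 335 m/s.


E = 0.5*m*v^2 = 0.5*0.036*335^2 = 2020 J

2020 J


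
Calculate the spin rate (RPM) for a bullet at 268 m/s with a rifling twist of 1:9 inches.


twist_m = 9*0.0254 = 0.2286 m
spin = v/twist = 268/0.2286 = 1172.353 rev/s
RPM = spin*60 = 1172.353*60 ≈ 70341 RPM

70341 RPM


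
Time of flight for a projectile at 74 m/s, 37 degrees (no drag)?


T = 2*v0*sin(theta)/g = 2*74*sin(37°)/9.81 = 9.079 s

9.079 s


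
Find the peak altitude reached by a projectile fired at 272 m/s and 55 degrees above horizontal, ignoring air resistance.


H = (v0*sin(theta))^2 / (2g) = (272*sin(55°))^2 / (2*9.81) = 2530 m

2530 m


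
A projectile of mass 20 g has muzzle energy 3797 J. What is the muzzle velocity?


v = sqrt(2*E/m) = sqrt(2*3797/0.02) = 616.2 m/s

616.2 m/s


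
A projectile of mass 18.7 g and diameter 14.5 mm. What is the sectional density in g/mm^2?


SD = m/d^2 = 18.7/14.5^2 = 0.08894 g/mm^2

0.08894 g/mm^2


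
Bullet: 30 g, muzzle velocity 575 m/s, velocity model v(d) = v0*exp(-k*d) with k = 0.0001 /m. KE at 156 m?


v = v0*exp(-k*d) = 575*exp(-0.0001*156) = 566.1 m/s
E = 0.5*m*v^2 = 0.5*0.03*566.1^2 = 4807 J

4807 J


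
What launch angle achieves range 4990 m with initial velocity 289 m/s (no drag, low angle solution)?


sin(2*theta) = R*g/v0^2 = 4990*9.81/289^2 = 0.586103, theta = arcsin(0.586103)/2 = 17.94°

17.94 degrees


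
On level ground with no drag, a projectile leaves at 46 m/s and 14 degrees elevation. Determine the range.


R = v0^2 * sin(2*theta) / g = 46^2 * sin(2*14°) / 9.81 = 101.3 m

101.3 m


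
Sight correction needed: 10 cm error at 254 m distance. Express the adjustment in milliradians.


1 mrad subtends 1 cm per 10 m of range, so adj = error_cm / (dist_m / 10) = 10 / (254/10) = 0.3937 mrad

0.3937 mrad


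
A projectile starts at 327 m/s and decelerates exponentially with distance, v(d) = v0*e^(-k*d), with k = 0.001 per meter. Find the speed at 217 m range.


v = v0*exp(-k*d) = 327*exp(-0.001*217) = 263.2 m/s

263.2 m/s


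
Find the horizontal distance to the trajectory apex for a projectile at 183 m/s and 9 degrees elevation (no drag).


R = v0^2*sin(2*theta)/g = 183^2*sin(2*9°)/9.81 = 1054.91 m
apex_dist = R/2 = 1054.91/2 = 527.5 m

527.5 m


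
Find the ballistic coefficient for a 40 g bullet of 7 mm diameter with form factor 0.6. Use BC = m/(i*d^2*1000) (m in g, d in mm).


BC = m/(i*d^2*1000) = 40/(0.6 * 7^2 * 1000) = 0.001361

0.001361


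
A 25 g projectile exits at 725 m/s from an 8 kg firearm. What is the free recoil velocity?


v_recoil = m_p * v_p / m_gun = 0.025 * 725 / 8 = 2.266 m/s

2.266 m/s


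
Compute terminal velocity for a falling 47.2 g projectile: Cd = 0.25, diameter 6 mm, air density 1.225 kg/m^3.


A = pi*(d/2)^2 = pi*(6/2000)^2 = 2.82743e-05 m^2
vt = sqrt(2mg/(Cd*rho*A)) = sqrt(2*0.0472*9.81/(0.25 * 1.225 * 2.82743e-05)) = 327 m/s

327 m/s


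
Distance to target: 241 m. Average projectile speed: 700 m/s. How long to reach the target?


t = d/v = 241/700 = 0.3443 s

0.3443 s


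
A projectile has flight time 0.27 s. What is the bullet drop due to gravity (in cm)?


drop = 0.5*g*t^2 = 0.5*9.81*0.27^2 = 0.357575 m ≈ 35.76 cm

35.76 cm


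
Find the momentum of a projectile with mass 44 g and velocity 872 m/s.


p = m*v = 0.044*872 = 38.37 kg·m/s

38.37 kg·m/s


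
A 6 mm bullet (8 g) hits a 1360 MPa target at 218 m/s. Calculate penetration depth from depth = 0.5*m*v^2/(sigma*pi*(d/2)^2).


A = pi*(d/2)^2 = pi*(6/2)^2 = 28.2743 mm^2
E = 0.5*m*v^2 = 0.5*0.008*218^2 = 190.096 J
depth = E/(sigma*A) = 190.096 J / (1360 MPa * 28.2743 mm^2) = 190.096/(1360 * 28.2743) m = 0.00494358 m ≈ 4.944 mm

4.944 mm


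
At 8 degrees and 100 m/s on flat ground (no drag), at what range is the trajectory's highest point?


R = v0^2*sin(2*theta)/g = 100^2*sin(2*8°)/9.81 = 280.976 m
apex_dist = R/2 = 280.976/2 = 140.5 m

140.5 m


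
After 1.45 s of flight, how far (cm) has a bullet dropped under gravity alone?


drop = 0.5*g*t^2 = 0.5*9.81*1.45^2 = 10.3128 m ≈ 1031 cm

1031 cm


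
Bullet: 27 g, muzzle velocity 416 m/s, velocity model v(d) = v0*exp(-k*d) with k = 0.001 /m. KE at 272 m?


v = v0*exp(-k*d) = 416*exp(-0.001*272) = 316.931 m/s
E = 0.5*m*v^2 = 0.5*0.027*316.931^2 = 1356 J

1356 J


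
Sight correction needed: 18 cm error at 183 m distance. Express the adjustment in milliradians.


1 mrad subtends 1 cm per 10 m of range, so adj = error_cm / (dist_m / 10) = 18 / (183/10) = 0.9836 mrad

0.9836 mrad


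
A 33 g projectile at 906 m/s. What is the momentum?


p = m*v = 0.033*906 = 29.9 kg·m/s

29.9 kg·m/s


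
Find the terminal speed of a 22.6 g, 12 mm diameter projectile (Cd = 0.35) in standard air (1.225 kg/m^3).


A = pi*(d/2)^2 = pi*(12/2000)^2 = 1.13097e-04 m^2
vt = sqrt(2mg/(Cd*rho*A)) = sqrt(2*0.0226*9.81/(0.35 * 1.225 * 1.13097e-04)) = 95.63 m/s

95.63 m/s


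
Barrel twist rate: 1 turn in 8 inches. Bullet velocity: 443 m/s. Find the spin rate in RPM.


twist_m = 8*0.0254 = 0.2032 m
spin = v/twist = 443/0.2032 = 2180.118 rev/s
RPM = spin*60 = 2180.118*60 ≈ 130807 RPM

130807 RPM


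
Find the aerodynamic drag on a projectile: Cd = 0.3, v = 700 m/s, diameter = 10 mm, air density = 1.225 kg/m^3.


A = pi*(d/2)^2 = pi*(10/2000)^2 = 7.85398e-05 m^2
Fd = 0.5*Cd*rho*A*v^2 = 0.5*0.3*1.225*7.85398e-05*700^2 = 7.072 N

7.072 N


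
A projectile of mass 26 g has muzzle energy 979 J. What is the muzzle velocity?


v = sqrt(2*E/m) = sqrt(2*979/0.026) = 274.4 m/s

274.4 m/s


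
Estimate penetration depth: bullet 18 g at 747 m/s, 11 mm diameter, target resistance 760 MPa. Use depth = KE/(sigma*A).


A = pi*(d/2)^2 = pi*(11/2)^2 = 95.0332 mm^2
E = 0.5*m*v^2 = 0.5*0.018*747^2 = 5022.08 J
depth = E/(sigma*A) = 5022.08 J / (760 MPa * 95.0332 mm^2) = 5022.08/(760 * 95.0332) m = 0.0695336 m ≈ 69.53 mm

69.53 mm


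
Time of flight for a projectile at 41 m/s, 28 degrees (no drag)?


T = 2*v0*sin(theta)/g = 2*41*sin(28°)/9.81 = 3.924 s

3.924 s


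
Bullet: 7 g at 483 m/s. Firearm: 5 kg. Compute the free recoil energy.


v_r = m_p*v_p/m_gun = 0.007*483/5 = 0.6762 m/s, E_r = 0.5*m_gun*v_r^2 = 0.5*5*0.6762^2 = 1.143 J

1.143 J


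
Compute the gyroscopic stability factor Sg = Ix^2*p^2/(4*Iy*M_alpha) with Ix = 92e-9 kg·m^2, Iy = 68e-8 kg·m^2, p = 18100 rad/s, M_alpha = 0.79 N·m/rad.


Sg = Ix^2 * p^2 / (4 * Iy * M_alpha) = (92e-9)^2 * 18100^2 / (4 * 68e-8 * 0.79) = 1.29

1.29


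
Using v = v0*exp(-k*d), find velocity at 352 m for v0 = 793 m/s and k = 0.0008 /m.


v = v0*exp(-k*d) = 793*exp(-0.0008*352) = 598.4 m/s

598.4 m/s


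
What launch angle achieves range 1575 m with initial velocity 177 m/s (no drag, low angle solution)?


sin(2*theta) = R*g/v0^2 = 1575*9.81/177^2 = 0.493177, theta = arcsin(0.493177)/2 = 14.77°

14.77 degrees


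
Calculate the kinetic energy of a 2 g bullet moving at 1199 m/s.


E = 0.5*m*v^2 = 0.5*0.002*1199^2 = 1438 J

1438 J


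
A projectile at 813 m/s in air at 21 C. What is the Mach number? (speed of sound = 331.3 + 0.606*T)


a = 331.3 + 0.606*(21) = 344.026 m/s
M = v/a = 813/344.026 = 2.363

2.363


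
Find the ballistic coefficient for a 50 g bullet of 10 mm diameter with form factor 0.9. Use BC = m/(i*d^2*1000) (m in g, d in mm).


BC = m/(i*d^2*1000) = 50/(0.9 * 10^2 * 1000) = 0.0005556

0.0005556


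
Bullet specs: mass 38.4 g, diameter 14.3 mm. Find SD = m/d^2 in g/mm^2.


SD = m/d^2 = 38.4/14.3^2 = 0.1878 g/mm^2

0.1878 g/mm^2


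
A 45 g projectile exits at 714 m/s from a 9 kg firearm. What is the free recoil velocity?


v_recoil = m_p * v_p / m_gun = 0.045 * 714 / 9 = 3.57 m/s

3.57 m/s


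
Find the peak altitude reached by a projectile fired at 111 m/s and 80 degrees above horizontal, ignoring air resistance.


H = (v0*sin(theta))^2 / (2g) = (111*sin(80°))^2 / (2*9.81) = 609 m

609 m


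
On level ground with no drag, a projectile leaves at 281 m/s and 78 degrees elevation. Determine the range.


R = v0^2 * sin(2*theta) / g = 281^2 * sin(2*78°) / 9.81 = 3274 m

3274 m


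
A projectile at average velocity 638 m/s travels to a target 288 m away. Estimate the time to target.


t = d/v = 288/638 = 0.4514 s

0.4514 s


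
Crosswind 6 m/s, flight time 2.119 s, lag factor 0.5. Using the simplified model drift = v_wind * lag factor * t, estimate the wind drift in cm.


drift = v_wind * lag * t = 6 * 0.5 * 2.119 = 6.357 m ≈ 635.7 cm

635.7 cm


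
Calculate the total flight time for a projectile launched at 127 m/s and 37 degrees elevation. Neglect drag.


T = 2*v0*sin(theta)/g = 2*127*sin(37°)/9.81 = 15.58 s

15.58 s


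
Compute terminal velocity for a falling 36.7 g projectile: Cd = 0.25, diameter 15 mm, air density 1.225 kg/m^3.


A = pi*(d/2)^2 = pi*(15/2000)^2 = 1.76715e-04 m^2
vt = sqrt(2mg/(Cd*rho*A)) = sqrt(2*0.0367*9.81/(0.25 * 1.225 * 1.76715e-04)) = 115.3 m/s

115.3 m/s


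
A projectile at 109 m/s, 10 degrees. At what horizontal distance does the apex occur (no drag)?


R = v0^2*sin(2*theta)/g = 109^2*sin(2*10°)/9.81 = 414.224 m
apex_dist = R/2 = 414.224/2 = 207.1 m

207.1 m


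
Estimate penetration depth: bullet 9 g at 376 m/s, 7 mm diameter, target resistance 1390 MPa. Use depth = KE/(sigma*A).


A = pi*(d/2)^2 = pi*(7/2)^2 = 38.4845 mm^2
E = 0.5*m*v^2 = 0.5*0.009*376^2 = 636.192 J
depth = E/(sigma*A) = 636.192 J / (1390 MPa * 38.4845 mm^2) = 636.192/(1390 * 38.4845) m = 0.0118929 m ≈ 11.89 mm

11.89 mm


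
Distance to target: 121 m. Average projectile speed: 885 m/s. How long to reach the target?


t = d/v = 121/885 = 0.1367 s

0.1367 s


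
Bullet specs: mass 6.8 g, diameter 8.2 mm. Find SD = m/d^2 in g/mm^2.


SD = m/d^2 = 6.8/8.2^2 = 0.1011 g/mm^2

0.1011 g/mm^2


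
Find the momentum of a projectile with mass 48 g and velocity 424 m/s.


p = m*v = 0.048*424 = 20.35 kg·m/s

20.35 kg·m/s


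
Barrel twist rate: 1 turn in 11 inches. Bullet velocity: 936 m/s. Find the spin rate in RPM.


twist_m = 11*0.0254 = 0.2794 m
spin = v/twist = 936/0.2794 = 3350.036 rev/s
RPM = spin*60 = 3350.036*60 ≈ 201002 RPM

201002 RPM


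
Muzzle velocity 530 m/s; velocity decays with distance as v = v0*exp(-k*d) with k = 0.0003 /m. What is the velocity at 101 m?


v = v0*exp(-k*d) = 530*exp(-0.0003*101) = 514.2 m/s

514.2 m/s


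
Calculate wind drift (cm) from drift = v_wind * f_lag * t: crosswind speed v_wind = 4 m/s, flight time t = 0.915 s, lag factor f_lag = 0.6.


drift = v_wind * lag * t = 4 * 0.6 * 0.915 = 2.196 m ≈ 219.6 cm

219.6 cm


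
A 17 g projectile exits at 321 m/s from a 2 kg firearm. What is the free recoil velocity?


v_recoil = m_p * v_p / m_gun = 0.017 * 321 / 2 = 2.729 m/s

2.729 m/s


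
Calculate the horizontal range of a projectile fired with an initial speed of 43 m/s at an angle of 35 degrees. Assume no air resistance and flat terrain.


R = v0^2 * sin(2*theta) / g = 43^2 * sin(2*35°) / 9.81 = 177.1 m

177.1 m


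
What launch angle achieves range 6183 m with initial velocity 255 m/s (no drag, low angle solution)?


sin(2*theta) = R*g/v0^2 = 6183*9.81/255^2 = 0.932799, theta = arcsin(0.932799)/2 = 34.44°

34.44 degrees


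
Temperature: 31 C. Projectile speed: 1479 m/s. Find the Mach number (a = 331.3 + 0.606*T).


a = 331.3 + 0.606*(31) = 350.086 m/s
M = v/a = 1479/350.086 = 4.225

4.225


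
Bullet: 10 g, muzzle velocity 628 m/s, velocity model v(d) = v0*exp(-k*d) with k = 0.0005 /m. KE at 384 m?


v = v0*exp(-k*d) = 628*exp(-0.0005*384) = 518.293 m/s
E = 0.5*m*v^2 = 0.5*0.01*518.293^2 = 1343 J

1343 J


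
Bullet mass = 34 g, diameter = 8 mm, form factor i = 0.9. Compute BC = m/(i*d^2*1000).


BC = m/(i*d^2*1000) = 34/(0.9 * 8^2 * 1000) = 0.0005903

0.0005903


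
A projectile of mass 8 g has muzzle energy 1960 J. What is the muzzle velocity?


v = sqrt(2*E/m) = sqrt(2*1960/0.008) = 700 m/s

700 m/s


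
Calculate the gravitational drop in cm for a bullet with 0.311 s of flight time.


drop = 0.5*g*t^2 = 0.5*9.81*0.311^2 = 0.474417 m ≈ 47.44 cm

47.44 cm


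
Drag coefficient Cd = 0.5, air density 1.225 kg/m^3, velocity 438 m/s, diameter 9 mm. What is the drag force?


A = pi*(d/2)^2 = pi*(9/2000)^2 = 6.36173e-05 m^2
Fd = 0.5*Cd*rho*A*v^2 = 0.5*0.5*1.225*6.36173e-05*438^2 = 3.738 N

3.738 N


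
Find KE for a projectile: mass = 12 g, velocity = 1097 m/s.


E = 0.5*m*v^2 = 0.5*0.012*1097^2 = 7220 J

7220 J


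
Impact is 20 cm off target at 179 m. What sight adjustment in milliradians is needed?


1 mrad subtends 1 cm per 10 m of range, so adj = error_cm / (dist_m / 10) = 20 / (179/10) = 1.117 mrad

1.117 mrad


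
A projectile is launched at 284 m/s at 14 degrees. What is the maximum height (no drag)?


H = (v0*sin(theta))^2 / (2g) = (284*sin(14°))^2 / (2*9.81) = 240.6 m

240.6 m


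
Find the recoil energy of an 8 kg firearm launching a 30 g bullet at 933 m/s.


v_r = m_p*v_p/m_gun = 0.03*933/8 = 3.49875 m/s, E_r = 0.5*m_gun*v_r^2 = 0.5*8*3.49875^2 = 48.97 J

48.97 J


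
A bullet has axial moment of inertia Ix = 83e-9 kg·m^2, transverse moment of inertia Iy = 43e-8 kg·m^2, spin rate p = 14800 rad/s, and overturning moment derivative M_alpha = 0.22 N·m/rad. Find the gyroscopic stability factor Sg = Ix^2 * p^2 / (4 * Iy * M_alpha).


Sg = Ix^2 * p^2 / (4 * Iy * M_alpha) = (83e-9)^2 * 14800^2 / (4 * 43e-8 * 0.22) = 3.988

3.988


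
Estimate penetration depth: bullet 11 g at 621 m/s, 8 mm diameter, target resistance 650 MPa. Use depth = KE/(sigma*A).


A = pi*(d/2)^2 = pi*(8/2)^2 = 50.2655 mm^2
E = 0.5*m*v^2 = 0.5*0.011*621^2 = 2121.03 J
depth = E/(sigma*A) = 2121.03 J / (650 MPa * 50.2655 mm^2) = 2121.03/(650 * 50.2655) m = 0.0649176 m ≈ 64.92 mm

64.92 mm


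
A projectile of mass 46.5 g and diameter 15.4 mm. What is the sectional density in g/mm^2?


SD = m/d^2 = 46.5/15.4^2 = 0.1961 g/mm^2

0.1961 g/mm^2


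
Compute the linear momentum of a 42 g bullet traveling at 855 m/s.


p = m*v = 0.042*855 = 35.91 kg·m/s

35.91 kg·m/s


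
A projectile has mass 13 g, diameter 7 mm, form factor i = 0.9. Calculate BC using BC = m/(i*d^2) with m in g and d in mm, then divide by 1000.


BC = m/(i*d^2*1000) = 13/(0.9 * 7^2 * 1000) = 0.0002948

0.0002948


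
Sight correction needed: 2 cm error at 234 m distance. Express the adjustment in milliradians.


1 mrad subtends 1 cm per 10 m of range, so adj = error_cm / (dist_m / 10) = 2 / (234/10) = 0.08547 mrad

0.08547 mrad


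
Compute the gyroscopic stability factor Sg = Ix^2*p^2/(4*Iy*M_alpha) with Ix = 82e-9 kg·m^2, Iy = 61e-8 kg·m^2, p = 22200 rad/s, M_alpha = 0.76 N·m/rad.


Sg = Ix^2 * p^2 / (4 * Iy * M_alpha) = (82e-9)^2 * 22200^2 / (4 * 61e-8 * 0.76) = 1.787

1.787


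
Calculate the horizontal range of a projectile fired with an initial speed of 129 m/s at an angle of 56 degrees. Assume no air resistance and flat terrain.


R = v0^2 * sin(2*theta) / g = 129^2 * sin(2*56°) / 9.81 = 1573 m

1573 m


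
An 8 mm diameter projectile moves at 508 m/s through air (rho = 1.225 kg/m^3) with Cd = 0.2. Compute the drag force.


A = pi*(d/2)^2 = pi*(8/2000)^2 = 5.02655e-05 m^2
Fd = 0.5*Cd*rho*A*v^2 = 0.5*0.2*1.225*5.02655e-05*508^2 = 1.589 N

1.589 N


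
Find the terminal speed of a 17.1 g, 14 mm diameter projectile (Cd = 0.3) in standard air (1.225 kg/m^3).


A = pi*(d/2)^2 = pi*(14/2000)^2 = 1.53938e-04 m^2
vt = sqrt(2mg/(Cd*rho*A)) = sqrt(2*0.0171*9.81/(0.3 * 1.225 * 1.53938e-04)) = 77.01 m/s

77.01 m/s


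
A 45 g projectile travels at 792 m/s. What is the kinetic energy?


E = 0.5*m*v^2 = 0.5*0.045*792^2 = 14113 J

14113 J


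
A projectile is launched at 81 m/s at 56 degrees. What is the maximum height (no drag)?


H = (v0*sin(theta))^2 / (2g) = (81*sin(56°))^2 / (2*9.81) = 229.8 m

229.8 m


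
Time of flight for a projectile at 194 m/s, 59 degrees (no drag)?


T = 2*v0*sin(theta)/g = 2*194*sin(59°)/9.81 = 33.9 s

33.9 s


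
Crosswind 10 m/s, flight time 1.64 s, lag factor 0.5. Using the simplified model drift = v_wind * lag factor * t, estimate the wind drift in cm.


drift = v_wind * lag * t = 10 * 0.5 * 1.64 = 8.2 m ≈ 820 cm

820 cm


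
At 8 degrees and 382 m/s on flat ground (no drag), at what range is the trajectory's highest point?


R = v0^2*sin(2*theta)/g = 382^2*sin(2*8°)/9.81 = 4100.11 m
apex_dist = R/2 = 4100.11/2 = 2050 m

2050 m


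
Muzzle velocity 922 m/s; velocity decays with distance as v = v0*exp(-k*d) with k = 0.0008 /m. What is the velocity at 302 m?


v = v0*exp(-k*d) = 922*exp(-0.0008*302) = 724.1 m/s

724.1 m/s


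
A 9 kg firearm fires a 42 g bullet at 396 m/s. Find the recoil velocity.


v_recoil = m_p * v_p / m_gun = 0.042 * 396 / 9 = 1.848 m/s

1.848 m/s


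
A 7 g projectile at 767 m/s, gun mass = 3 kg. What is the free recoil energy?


v_r = m_p*v_p/m_gun = 0.007*767/3 = 1.78967 m/s, E_r = 0.5*m_gun*v_r^2 = 0.5*3*1.78967^2 = 4.804 J

4.804 J


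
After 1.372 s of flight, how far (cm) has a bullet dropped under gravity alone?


drop = 0.5*g*t^2 = 0.5*9.81*1.372^2 = 9.23309 m ≈ 923.3 cm

923.3 cm


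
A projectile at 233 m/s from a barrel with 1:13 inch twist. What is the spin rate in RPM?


twist_m = 13*0.0254 = 0.3302 m
spin = v/twist = 233/0.3302 = 705.6329 rev/s
RPM = spin*60 = 705.6329*60 ≈ 42338 RPM

42338 RPM


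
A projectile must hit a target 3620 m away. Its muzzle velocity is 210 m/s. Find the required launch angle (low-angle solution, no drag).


sin(2*theta) = R*g/v0^2 = 3620*9.81/210^2 = 0.805265, theta = arcsin(0.805265)/2 = 26.82°

26.82 degrees
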